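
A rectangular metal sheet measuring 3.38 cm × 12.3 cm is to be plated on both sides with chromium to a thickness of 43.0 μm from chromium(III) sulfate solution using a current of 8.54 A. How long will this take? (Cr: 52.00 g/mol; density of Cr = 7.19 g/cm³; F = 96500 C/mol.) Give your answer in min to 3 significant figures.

Plated area = 2 × 3.38 × 12.3 = 83.15 cm²
Volume = 83.15 × 43.0×10⁻⁴ cm = 0.3575 cm³
m(Cr) = 0.3575 × 7.19 = 2.570 g
n(Cr) = 2.570 / 52.00 = 0.04942 mol; n(e⁻) = 3 × 0.04942 = 0.1483 mol
Q = 0.1483 × 96500 = 14310 C
t = 14310 / 8.54 = 1676 s = 27.9 min

27.9 min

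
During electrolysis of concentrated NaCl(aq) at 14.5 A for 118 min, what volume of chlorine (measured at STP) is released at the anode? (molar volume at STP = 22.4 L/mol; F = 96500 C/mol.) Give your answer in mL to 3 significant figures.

11900 mL

Q = 14.5 A × 7080 s = 1.027×10^5 C
n(e⁻) = 1.027×10^5 / 96500 = 1.064 mol
2Cl⁻ → Cl₂ + 2e⁻, so n(Cl₂) = 1.064 / 2 = 0.5320 mol
V = 0.5320 × 22.4 = 11.92 L
= 11900 mL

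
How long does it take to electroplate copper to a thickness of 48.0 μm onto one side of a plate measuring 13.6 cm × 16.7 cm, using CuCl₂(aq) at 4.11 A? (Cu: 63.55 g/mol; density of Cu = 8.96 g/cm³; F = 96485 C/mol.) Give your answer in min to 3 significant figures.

Plated area = 13.6 × 16.7 = 227.1 cm²
Volume = 227.1 × 48.0×10⁻⁴ cm = 1.090 cm³
m(Cu) = 1.090 × 8.96 = 9.766 g
n(Cu) = 9.766 / 63.55 = 0.1537 mol; n(e⁻) = 2 × 0.1537 = 0.3074 mol
Q = 0.3074 × 96485 = 29660 C
t = 29660 / 4.11 = 7217 s = 120 min

120 min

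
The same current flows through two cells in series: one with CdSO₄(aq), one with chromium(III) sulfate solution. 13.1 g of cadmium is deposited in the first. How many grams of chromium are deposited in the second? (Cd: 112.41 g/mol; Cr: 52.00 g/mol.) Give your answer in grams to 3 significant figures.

4.04 g

n(Cd) = 13.1 / 112.41 = 0.1165 mol
Cd²⁺ + 2e⁻ → Cd, so n(e⁻) = 2 × 0.1165 = 0.2330 mol
Same current for the same time ⇒ same n(e⁻) = 0.2330 mol in both cells.
Cr³⁺ + 3e⁻ → Cr, so n(Cr) = 0.2330 / 3 = 0.07767 mol
m(Cr) = 0.07767 × 52.00 = 4.04 g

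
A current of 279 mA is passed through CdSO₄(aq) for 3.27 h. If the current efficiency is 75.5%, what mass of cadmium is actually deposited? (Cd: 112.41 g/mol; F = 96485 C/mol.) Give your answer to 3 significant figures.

1.44 g

Q = 0.279 × 11772 = 3284 C
n(e⁻) = 3284 / 96485 = 0.03404 mol
Cd²⁺ + 2e⁻ → Cd, so theoretical m(Cd) = 0.01702 × 112.41 = 1.913 g
Actual mass = 75.5% × 1.913 = 1.44 g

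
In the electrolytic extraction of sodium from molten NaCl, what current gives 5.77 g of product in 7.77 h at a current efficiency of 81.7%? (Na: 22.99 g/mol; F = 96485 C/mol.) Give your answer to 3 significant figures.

1.06 A

n(Na) = 5.77 / 22.99 = 0.2510 mol
Na⁺ + e⁻ → Na, so n(e⁻) = 0.2510 mol
Q = 0.2510 × 96485 / 0.817 = 29640 C
I = Q / t = 29640 / 27972 s = 1.06 A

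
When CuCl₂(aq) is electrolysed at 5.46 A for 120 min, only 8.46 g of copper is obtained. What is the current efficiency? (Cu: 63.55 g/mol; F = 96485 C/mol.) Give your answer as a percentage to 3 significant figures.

Q = 5.46 × 7200 = 39310 C
n(e⁻) = 39310 / 96485 = 0.4074 mol
Cu²⁺ + 2e⁻ → Cu, so theoretical n(Cu) = 0.2037 mol → 12.95 g
Efficiency = 8.46 / 12.95 = 0.6533 = 65.3%

65.3%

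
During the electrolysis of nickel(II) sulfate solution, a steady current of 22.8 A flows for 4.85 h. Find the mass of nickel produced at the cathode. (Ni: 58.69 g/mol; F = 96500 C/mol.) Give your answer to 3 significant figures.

121 g

Q = It = 22.8 × 17460 = 3.981×10^5 C
n(e⁻) = Q/F = 3.981×10^5/96500 = 4.125 mol
Ni²⁺ + 2e⁻ → Ni, so n(Ni) = 4.125 / 2 = 2.063 mol
m = 2.063 × 58.69 = 121 g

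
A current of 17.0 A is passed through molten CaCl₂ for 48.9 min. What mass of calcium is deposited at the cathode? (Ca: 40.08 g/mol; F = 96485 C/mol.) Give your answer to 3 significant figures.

10.4 g

Charge passed = 17.0 × 2934 = 49880 C
Moles of electrons = 49880 / 96485 = 0.5170 mol
Ca²⁺ + 2e⁻ → Ca, so n(Ca) = 0.5170 / 2 = 0.2585 mol
m = 0.2585 × 40.08 = 10.4 g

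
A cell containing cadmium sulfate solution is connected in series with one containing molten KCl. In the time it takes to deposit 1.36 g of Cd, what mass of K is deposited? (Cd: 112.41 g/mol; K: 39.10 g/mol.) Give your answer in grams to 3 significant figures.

0.946 g

n(Cd) = 1.36 / 112.41 = 0.01210 mol
Cd²⁺ + 2e⁻ → Cd, so n(e⁻) = 2 × 0.01210 = 0.02420 mol
Since the cells are in series, n(e⁻) in the K cell is also 0.02420 mol.
K⁺ + e⁻ → K, so n(K) = 0.02420 mol
m(K) = 0.02420 × 39.10 = 0.946 g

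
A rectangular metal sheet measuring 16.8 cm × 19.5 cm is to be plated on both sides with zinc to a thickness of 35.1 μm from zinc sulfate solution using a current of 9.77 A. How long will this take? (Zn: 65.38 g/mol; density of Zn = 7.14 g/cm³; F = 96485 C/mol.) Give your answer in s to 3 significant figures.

Plated area = 2 × 16.8 × 19.5 = 655.2 cm²
Volume = 655.2 × 35.1×10⁻⁴ cm = 2.300 cm³
m(Zn) = 2.300 × 7.14 = 16.42 g
n(Zn) = 16.42 / 65.38 = 0.2511 mol; n(e⁻) = 2 × 0.2511 = 0.5022 mol
Q = 0.5022 × 96485 = 48450 C
t = 48450 / 9.77 = 4959 s

4960 s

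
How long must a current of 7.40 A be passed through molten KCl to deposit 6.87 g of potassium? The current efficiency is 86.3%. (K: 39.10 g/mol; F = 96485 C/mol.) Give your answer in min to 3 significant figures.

n(K) = 6.87 / 39.10 = 0.1757 mol
K⁺ + e⁻ → K, so n(e⁻) = 0.1757 mol
Q = 0.1757 × 96485 / 0.863 = 19640 C
t = Q / I = 19640 / 7.40 = 2654 s = 44.2 min

44.2 min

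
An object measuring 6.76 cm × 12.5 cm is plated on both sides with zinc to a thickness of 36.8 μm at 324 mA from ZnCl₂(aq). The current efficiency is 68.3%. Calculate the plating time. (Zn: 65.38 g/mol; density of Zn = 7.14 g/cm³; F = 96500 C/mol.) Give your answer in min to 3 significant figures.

987 min

Plated area = 2 × 6.76 × 12.5 = 169.0 cm²
Volume = 169.0 × 36.8×10⁻⁴ cm = 0.6219 cm³
m(Zn) = 0.6219 × 7.14 = 4.440 g
n(Zn) = 4.440 / 65.38 = 0.06791 mol; n(e⁻) = 2 × 0.06791 = 0.1358 mol
Q = 0.1358 × 96500 / 0.683 = 19190 C
t = 19190 / 0.324 = 59230 s = 987 min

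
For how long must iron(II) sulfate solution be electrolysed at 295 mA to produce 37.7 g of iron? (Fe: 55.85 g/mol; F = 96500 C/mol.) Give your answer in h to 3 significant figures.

n(Fe) = 37.7 / 55.85 = 0.6750 mol
Fe²⁺ + 2e⁻ → Fe, so n(e⁻) = 2 × 0.6750 = 1.350 mol
Q = 1.350 × 96500 = 1.303×10^5 C
t = Q / I = 1.303×10^5 / 0.295 = 4.417×10^5 s = 123 h

123 h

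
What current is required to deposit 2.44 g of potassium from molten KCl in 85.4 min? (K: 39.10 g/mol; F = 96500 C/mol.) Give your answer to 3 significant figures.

n(K) = 2.44 / 39.10 = 0.06240 mol
K⁺ + e⁻ → K, so n(e⁻) = 0.06240 mol
Q = 0.06240 × 96500 = 6022 C
I = Q / t = 6022 / 5124 s = 1.18 A

1.18 A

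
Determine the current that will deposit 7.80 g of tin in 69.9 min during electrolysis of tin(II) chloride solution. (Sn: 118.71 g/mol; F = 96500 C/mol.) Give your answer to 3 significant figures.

n(Sn) = 7.80 / 118.71 = 0.06571 mol
Sn²⁺ + 2e⁻ → Sn, so n(e⁻) = 2 × 0.06571 = 0.1314 mol
Q = 0.1314 × 96500 = 12680 C
I = Q / t = 12680 / 4194 s = 3.02 A

3.02 A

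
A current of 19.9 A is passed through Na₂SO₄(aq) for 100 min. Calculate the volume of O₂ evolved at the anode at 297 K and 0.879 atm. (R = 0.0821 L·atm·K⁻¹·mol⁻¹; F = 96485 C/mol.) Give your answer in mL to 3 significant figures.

8580 mL

Q = It = 19.9 × 6000 = 1.194×10^5 C
n(e⁻) = 1.194×10^5 / 96485 = 1.237 mol
2H₂O → O₂ + 4H⁺ + 4e⁻, so n(O₂) = 1.237 / 4 = 0.3093 mol
V = nRT/P = 0.3093 × 0.0821 × 297 / 0.879 = 8.580 L
= 8580 mL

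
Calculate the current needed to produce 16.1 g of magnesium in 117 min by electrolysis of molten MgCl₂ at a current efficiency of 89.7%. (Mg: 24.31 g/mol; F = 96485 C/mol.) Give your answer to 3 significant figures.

n(Mg) = 16.1 / 24.31 = 0.6623 mol
Mg²⁺ + 2e⁻ → Mg, so n(e⁻) = 2 × 0.6623 = 1.325 mol
Q = 1.325 × 96485 / 0.897 = 1.425×10^5 C
I = Q / t = 1.425×10^5 / 7020 s = 20.3 A

20.3 A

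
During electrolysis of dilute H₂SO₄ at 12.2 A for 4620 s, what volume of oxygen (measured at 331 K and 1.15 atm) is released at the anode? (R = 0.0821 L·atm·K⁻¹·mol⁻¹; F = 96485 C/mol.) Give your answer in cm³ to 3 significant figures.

Q = 12.2 A × 4620 s = 56360 C
n(e⁻) = Q/F = 56360/96485 = 0.5841 mol
2H₂O → O₂ + 4H⁺ + 4e⁻, so n(O₂) = 0.5841 / 4 = 0.1460 mol
V = nRT/P = 0.1460 × 0.0821 × 331 / 1.15 = 3.450 L
= 3450 cm³

3450 cm³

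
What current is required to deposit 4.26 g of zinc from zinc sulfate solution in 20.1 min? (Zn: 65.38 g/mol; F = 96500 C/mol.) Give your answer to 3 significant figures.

n(Zn) = 4.26 / 65.38 = 0.06516 mol
Zn²⁺ + 2e⁻ → Zn, so n(e⁻) = 2 × 0.06516 = 0.1303 mol
Q = 0.1303 × 96500 = 12570 C
I = Q / t = 12570 / 1206 s = 10.4 A

10.4 A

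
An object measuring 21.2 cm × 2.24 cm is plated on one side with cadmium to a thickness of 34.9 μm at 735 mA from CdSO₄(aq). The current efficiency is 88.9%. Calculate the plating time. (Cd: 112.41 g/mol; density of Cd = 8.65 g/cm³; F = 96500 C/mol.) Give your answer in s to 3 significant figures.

3770 s

Plated area = 21.2 × 2.24 = 47.49 cm²
Volume = 47.49 × 34.9×10⁻⁴ cm = 0.1657 cm³
m(Cd) = 0.1657 × 8.65 = 1.433 g
n(Cd) = 1.433 / 112.41 = 0.01275 mol; n(e⁻) = 2 × 0.01275 = 0.02550 mol
Q = 0.02550 × 96500 / 0.889 = 2768 C
t = 2768 / 0.735 = 3766 s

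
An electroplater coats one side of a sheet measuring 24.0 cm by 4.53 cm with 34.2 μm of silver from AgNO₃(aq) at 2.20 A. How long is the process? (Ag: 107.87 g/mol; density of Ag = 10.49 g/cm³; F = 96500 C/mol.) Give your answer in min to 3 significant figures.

26.4 min

Plated area = 24.0 × 4.53 = 108.7 cm²
Volume = 108.7 × 34.2×10⁻⁴ cm = 0.3718 cm³
m(Ag) = 0.3718 × 10.49 = 3.900 g
n(Ag) = 3.900 / 107.87 = 0.03615 mol; n(e⁻) = 0.03615 mol
Q = 0.03615 × 96500 = 3488 C
t = 3488 / 2.20 = 1585 s = 26.4 min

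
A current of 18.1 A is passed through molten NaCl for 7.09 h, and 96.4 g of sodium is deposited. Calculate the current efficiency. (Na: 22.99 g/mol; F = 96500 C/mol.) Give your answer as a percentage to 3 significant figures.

Q = 18.1 × 25524 = 4.620×10^5 C
n(e⁻) = 4.620×10^5 / 96500 = 4.788 mol
Na⁺ + e⁻ → Na, so theoretical n(Na) = 4.788 mol → 110.1 g
Efficiency = 96.4 / 110.1 = 0.8756 = 87.6%

87.6%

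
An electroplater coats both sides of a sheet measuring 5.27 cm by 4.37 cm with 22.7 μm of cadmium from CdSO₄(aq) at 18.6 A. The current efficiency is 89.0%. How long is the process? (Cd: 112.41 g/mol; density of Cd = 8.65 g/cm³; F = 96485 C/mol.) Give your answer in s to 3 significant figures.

Plated area = 2 × 5.27 × 4.37 = 46.06 cm²
Volume = 46.06 × 22.7×10⁻⁴ cm = 0.1046 cm³
m(Cd) = 0.1046 × 8.65 = 0.9048 g
n(Cd) = 0.9048 / 112.41 = 0.008049 mol; n(e⁻) = 2 × 0.008049 = 0.01610 mol
Q = 0.01610 × 96485 / 0.890 = 1745 C
t = 1745 / 18.6 = 93.82 s

93.8 s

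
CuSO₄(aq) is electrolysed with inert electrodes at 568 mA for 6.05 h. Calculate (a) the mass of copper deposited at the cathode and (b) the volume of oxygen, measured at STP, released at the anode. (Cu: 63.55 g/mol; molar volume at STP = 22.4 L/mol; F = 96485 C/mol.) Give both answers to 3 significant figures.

4.07 g Cu; 0.718 L O₂

Q = 0.568 × 21780 = 12370 C; n(e⁻) = 12370 / 96485 = 0.1282 mol
Cathode: Cu²⁺ + 2e⁻ → Cu → n(Cu) = 0.1282/2 = 0.06410 mol → 4.07 g
Anode: 2H₂O → O₂ + 4H⁺ + 4e⁻ → n(O₂) = 0.1282/4 = 0.03205 mol → 0.718 L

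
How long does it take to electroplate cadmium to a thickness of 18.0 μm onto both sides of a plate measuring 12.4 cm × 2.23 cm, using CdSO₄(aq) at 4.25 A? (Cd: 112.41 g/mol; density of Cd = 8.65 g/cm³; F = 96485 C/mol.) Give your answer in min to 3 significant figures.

Plated area = 2 × 12.4 × 2.23 = 55.30 cm²
Volume = 55.30 × 18.0×10⁻⁴ cm = 0.09954 cm³
m(Cd) = 0.09954 × 8.65 = 0.8610 g
n(Cd) = 0.8610 / 112.41 = 0.007659 mol; n(e⁻) = 2 × 0.007659 = 0.01532 mol
Q = 0.01532 × 96485 = 1478 C
t = 1478 / 4.25 = 347.8 s = 5.80 min

5.80 min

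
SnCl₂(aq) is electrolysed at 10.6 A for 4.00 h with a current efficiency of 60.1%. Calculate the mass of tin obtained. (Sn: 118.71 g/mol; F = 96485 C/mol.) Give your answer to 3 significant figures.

Q = 10.6 × 14400 = 1.526×10^5 C
n(e⁻) = 1.526×10^5 / 96485 = 1.582 mol
Sn²⁺ + 2e⁻ → Sn, so theoretical m(Sn) = 0.7910 × 118.71 = 93.90 g
Actual mass = 60.1% × 93.90 = 56.4 g

56.4 g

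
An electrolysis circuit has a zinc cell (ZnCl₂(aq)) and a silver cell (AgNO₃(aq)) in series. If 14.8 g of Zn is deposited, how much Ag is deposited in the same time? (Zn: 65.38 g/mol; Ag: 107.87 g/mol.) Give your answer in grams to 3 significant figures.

n(Zn) = 14.8 / 65.38 = 0.2264 mol
Zn²⁺ + 2e⁻ → Zn, so n(e⁻) = 2 × 0.2264 = 0.4528 mol
The cells are in series, so the same charge (and hence the same n(e⁻) = 0.4528 mol) passes through both.
Ag⁺ + e⁻ → Ag, so n(Ag) = 0.4528 mol
m(Ag) = 0.4528 × 107.87 = 48.8 g

48.8 g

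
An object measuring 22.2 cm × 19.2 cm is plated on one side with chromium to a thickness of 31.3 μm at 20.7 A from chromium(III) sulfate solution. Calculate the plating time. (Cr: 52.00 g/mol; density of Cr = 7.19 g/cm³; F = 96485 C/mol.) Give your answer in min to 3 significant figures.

43.0 min

Plated area = 22.2 × 19.2 = 426.2 cm²
Volume = 426.2 × 31.3×10⁻⁴ cm = 1.334 cm³
m(Cr) = 1.334 × 7.19 = 9.591 g
n(Cr) = 9.591 / 52.00 = 0.1844 mol; n(e⁻) = 3 × 0.1844 = 0.5532 mol
Q = 0.5532 × 96485 = 53380 C
t = 53380 / 20.7 = 2579 s = 43.0 min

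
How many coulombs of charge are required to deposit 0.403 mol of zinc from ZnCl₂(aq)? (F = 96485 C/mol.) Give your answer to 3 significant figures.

77800 C

Zn²⁺ + 2e⁻ → Zn, so n(e⁻) = 2 × 0.403 = 0.8060 mol
Q = 0.8060 × 96485 = 77770 C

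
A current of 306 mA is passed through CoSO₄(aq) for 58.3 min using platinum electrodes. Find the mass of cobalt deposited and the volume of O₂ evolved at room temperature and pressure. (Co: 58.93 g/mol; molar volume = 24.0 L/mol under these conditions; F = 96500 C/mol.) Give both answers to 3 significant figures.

0.327 g Co; 0.0666 L O₂

Q = 0.306 × 3498 = 1070 C; n(e⁻) = 1070 / 96500 = 0.01109 mol
Cathode: Co²⁺ + 2e⁻ → Co → n(Co) = 0.01109/2 = 0.005545 mol → 0.327 g
Anode: 2H₂O → O₂ + 4H⁺ + 4e⁻ → n(O₂) = 0.01109/4 = 0.002773 mol → 0.0666 L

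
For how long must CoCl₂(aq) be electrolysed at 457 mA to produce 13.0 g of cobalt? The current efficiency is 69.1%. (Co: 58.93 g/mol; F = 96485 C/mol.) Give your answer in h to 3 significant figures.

n(Co) = 13.0 / 58.93 = 0.2206 mol
Co²⁺ + 2e⁻ → Co, so n(e⁻) = 2 × 0.2206 = 0.4412 mol
Q = 0.4412 × 96485 / 0.691 = 61610 C
t = Q / I = 61610 / 0.457 = 1.348×10^5 s = 37.4 h

37.4 h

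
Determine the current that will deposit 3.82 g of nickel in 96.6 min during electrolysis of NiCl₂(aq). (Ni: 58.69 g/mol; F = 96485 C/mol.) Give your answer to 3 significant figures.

n(Ni) = 3.82 / 58.69 = 0.06509 mol
Ni²⁺ + 2e⁻ → Ni, so n(e⁻) = 2 × 0.06509 = 0.1302 mol
Q = 0.1302 × 96485 = 12560 C
I = Q / t = 12560 / 5796 s = 2.17 A

2.17 A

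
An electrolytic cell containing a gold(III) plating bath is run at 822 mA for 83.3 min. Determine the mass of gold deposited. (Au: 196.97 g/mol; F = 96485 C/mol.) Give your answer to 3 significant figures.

2.80 g

Charge passed = 0.822 × 4998 = 4108 C
n(e⁻) = Q/F = 4108/96485 = 0.04258 mol
Au³⁺ + 3e⁻ → Au, so n(Au) = 0.04258 / 3 = 0.01419 mol
m = 0.01419 × 196.97 = 2.80 g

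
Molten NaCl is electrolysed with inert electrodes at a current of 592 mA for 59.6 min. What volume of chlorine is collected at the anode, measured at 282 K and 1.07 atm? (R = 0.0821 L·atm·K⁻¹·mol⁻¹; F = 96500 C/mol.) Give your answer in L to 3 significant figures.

Q = It = 0.592 × 3576 = 2117 C
Moles of electrons = 2117 / 96500 = 0.02194 mol
2Cl⁻ → Cl₂ + 2e⁻, so n(Cl₂) = 0.02194 / 2 = 0.01097 mol
V = nRT/P = 0.01097 × 0.0821 × 282 / 1.07 = 0.2374 L

0.237 L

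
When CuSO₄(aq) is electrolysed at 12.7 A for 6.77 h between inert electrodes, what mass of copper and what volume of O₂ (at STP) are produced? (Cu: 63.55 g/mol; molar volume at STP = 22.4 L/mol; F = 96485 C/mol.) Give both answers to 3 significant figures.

Q = 12.7 × 24372 = 3.095×10^5 C; n(e⁻) = 3.095×10^5 / 96485 = 3.208 mol
Cathode: Cu²⁺ + 2e⁻ → Cu → n(Cu) = 3.208/2 = 1.604 mol → 102 g
Anode: 2H₂O → O₂ + 4H⁺ + 4e⁻ → n(O₂) = 3.208/4 = 0.8020 mol → 18.0 L

102 g Cu; 18.0 L O₂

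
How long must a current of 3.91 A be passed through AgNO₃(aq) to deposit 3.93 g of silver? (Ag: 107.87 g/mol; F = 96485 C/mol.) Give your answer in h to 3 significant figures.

0.250 h

n(Ag) = 3.93 / 107.87 = 0.03643 mol
Ag⁺ + e⁻ → Ag, so n(e⁻) = 0.03643 mol
Q = 0.03643 × 96485 = 3515 C
t = Q / I = 3515 / 3.91 = 899.0 s = 0.250 h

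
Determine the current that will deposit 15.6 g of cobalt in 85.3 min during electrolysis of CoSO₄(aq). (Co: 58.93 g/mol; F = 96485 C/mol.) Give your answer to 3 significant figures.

9.98 A

n(Co) = 15.6 / 58.93 = 0.2647 mol
Co²⁺ + 2e⁻ → Co, so n(e⁻) = 2 × 0.2647 = 0.5294 mol
Q = 0.5294 × 96485 = 51080 C
I = Q / t = 51080 / 5118 s = 9.98 A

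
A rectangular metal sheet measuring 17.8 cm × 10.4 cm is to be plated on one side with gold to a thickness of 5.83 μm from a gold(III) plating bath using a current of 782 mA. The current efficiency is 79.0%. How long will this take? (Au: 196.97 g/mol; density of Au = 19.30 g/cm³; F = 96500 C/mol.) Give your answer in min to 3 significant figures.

Plated area = 17.8 × 10.4 = 185.1 cm²
Volume = 185.1 × 5.83×10⁻⁴ cm = 0.1079 cm³
m(Au) = 0.1079 × 19.30 = 2.082 g
n(Au) = 2.082 / 196.97 = 0.01057 mol; n(e⁻) = 3 × 0.01057 = 0.03171 mol
Q = 0.03171 × 96500 / 0.790 = 3873 C
t = 3873 / 0.782 = 4953 s = 82.6 min

82.6 min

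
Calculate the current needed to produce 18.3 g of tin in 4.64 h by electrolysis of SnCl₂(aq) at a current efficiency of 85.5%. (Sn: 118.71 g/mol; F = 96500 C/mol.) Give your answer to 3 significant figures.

n(Sn) = 18.3 / 118.71 = 0.1542 mol
Sn²⁺ + 2e⁻ → Sn, so n(e⁻) = 2 × 0.1542 = 0.3084 mol
Q = 0.3084 × 96500 / 0.855 = 34810 C
I = Q / t = 34810 / 16704 s = 2.08 A

2.08 A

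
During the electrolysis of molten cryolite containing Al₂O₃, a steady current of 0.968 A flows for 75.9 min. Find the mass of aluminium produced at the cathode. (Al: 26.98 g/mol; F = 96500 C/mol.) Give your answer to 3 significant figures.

Charge passed = 0.968 × 4554 = 4408 C
n(e⁻) = Q/F = 4408/96500 = 0.04568 mol
Al³⁺ + 3e⁻ → Al, so n(Al) = 0.04568 / 3 = 0.01523 mol
m = 0.01523 × 26.98 = 0.411 g

0.411 g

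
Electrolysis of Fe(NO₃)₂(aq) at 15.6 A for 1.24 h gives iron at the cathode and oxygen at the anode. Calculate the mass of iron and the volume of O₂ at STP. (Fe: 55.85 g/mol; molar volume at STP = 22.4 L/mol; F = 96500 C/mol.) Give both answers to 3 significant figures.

Q = 15.6 × 4464 = 69640 C; n(e⁻) = 69640 / 96500 = 0.7217 mol
Cathode: Fe²⁺ + 2e⁻ → Fe → n(Fe) = 0.7217/2 = 0.3609 mol → 20.2 g
Anode: 2H₂O → O₂ + 4H⁺ + 4e⁻ → n(O₂) = 0.7217/4 = 0.1804 mol → 4.04 L

20.2 g Fe; 4.04 L O₂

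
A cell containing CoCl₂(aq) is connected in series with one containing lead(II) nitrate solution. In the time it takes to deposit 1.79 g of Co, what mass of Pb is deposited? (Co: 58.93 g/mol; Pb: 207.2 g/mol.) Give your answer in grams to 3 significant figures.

n(Co) = 1.79 / 58.93 = 0.03038 mol
Co²⁺ + 2e⁻ → Co, so n(e⁻) = 2 × 0.03038 = 0.06076 mol
Since the cells are in series, n(e⁻) in the Pb cell is also 0.06076 mol.
Pb²⁺ + 2e⁻ → Pb, so n(Pb) = 0.06076 / 2 = 0.03038 mol
m(Pb) = 0.03038 × 207.2 = 6.29 g

6.29 g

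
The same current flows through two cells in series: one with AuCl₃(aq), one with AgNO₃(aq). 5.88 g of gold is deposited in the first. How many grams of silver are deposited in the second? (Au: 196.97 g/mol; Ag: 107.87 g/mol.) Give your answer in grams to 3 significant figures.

n(Au) = 5.88 / 196.97 = 0.02985 mol
Au³⁺ + 3e⁻ → Au, so n(e⁻) = 3 × 0.02985 = 0.08955 mol
Same current for the same time ⇒ same n(e⁻) = 0.08955 mol in both cells.
Ag⁺ + e⁻ → Ag, so n(Ag) = 0.08955 mol
m(Ag) = 0.08955 × 107.87 = 9.66 g

9.66 g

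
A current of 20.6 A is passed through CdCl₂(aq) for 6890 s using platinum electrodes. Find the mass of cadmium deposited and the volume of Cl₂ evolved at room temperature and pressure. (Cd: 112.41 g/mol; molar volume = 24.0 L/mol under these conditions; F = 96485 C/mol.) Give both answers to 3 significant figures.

82.7 g Cd; 17.7 L Cl₂

Q = 20.6 × 6890 = 1.419×10^5 C; n(e⁻) = 1.419×10^5 / 96485 = 1.471 mol
Cathode: Cd²⁺ + 2e⁻ → Cd → n(Cd) = 1.471/2 = 0.7355 mol → 82.7 g
Anode: 2Cl⁻ → Cl₂ + 2e⁻ → n(Cl₂) = 1.471/2 = 0.7355 mol → 17.7 L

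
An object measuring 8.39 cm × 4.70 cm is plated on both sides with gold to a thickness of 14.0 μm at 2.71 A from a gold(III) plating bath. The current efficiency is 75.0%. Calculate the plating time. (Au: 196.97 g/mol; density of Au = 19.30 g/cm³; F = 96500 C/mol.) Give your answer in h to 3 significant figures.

0.428 h

Plated area = 2 × 8.39 × 4.70 = 78.87 cm²
Volume = 78.87 × 14.0×10⁻⁴ cm = 0.1104 cm³
m(Au) = 0.1104 × 19.30 = 2.131 g
n(Au) = 2.131 / 196.97 = 0.01082 mol; n(e⁻) = 3 × 0.01082 = 0.03246 mol
Q = 0.03246 × 96500 / 0.750 = 4177 C
t = 4177 / 2.71 = 1541 s = 0.428 h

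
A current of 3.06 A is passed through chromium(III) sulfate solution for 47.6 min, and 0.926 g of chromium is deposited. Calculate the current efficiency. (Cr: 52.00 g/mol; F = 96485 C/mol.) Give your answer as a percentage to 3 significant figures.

Q = 3.06 × 2856 = 8739 C
n(e⁻) = 8739 / 96485 = 0.09057 mol
Cr³⁺ + 3e⁻ → Cr, so theoretical n(Cr) = 0.03019 mol → 1.570 g
Efficiency = 0.926 / 1.570 = 0.5898 = 59.0%

59.0%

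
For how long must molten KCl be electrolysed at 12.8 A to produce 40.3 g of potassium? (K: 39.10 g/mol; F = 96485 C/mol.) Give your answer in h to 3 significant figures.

2.16 h

n(K) = 40.3 / 39.10 = 1.031 mol
K⁺ + e⁻ → K, so n(e⁻) = 1.031 mol
Q = 1.031 × 96485 = 99480 C
t = Q / I = 99480 / 12.8 = 7772 s = 2.16 h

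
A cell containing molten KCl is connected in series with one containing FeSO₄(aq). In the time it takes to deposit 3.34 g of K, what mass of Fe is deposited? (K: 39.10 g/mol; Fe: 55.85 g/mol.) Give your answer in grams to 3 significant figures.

n(K) = 3.34 / 39.10 = 0.08542 mol
K⁺ + e⁻ → K, so n(e⁻) = 0.08542 mol
Since the cells are in series, n(e⁻) in the Fe cell is also 0.08542 mol.
Fe²⁺ + 2e⁻ → Fe, so n(Fe) = 0.08542 / 2 = 0.04271 mol
m(Fe) = 0.04271 × 55.85 = 2.39 g

2.39 g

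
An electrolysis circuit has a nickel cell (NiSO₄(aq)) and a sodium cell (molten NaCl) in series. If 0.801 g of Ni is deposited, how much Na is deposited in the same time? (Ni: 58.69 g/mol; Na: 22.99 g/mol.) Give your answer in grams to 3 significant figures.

n(Ni) = 0.801 / 58.69 = 0.01365 mol
Ni²⁺ + 2e⁻ → Ni, so n(e⁻) = 2 × 0.01365 = 0.02730 mol
Since the cells are in series, n(e⁻) in the Na cell is also 0.02730 mol.
Na⁺ + e⁻ → Na, so n(Na) = 0.02730 mol
m(Na) = 0.02730 × 22.99 = 0.628 g

0.628 g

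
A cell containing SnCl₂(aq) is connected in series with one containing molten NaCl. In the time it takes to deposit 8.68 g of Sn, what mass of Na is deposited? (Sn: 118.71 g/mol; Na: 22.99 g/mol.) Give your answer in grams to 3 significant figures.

3.36 g

n(Sn) = 8.68 / 118.71 = 0.07312 mol
Sn²⁺ + 2e⁻ → Sn, so n(e⁻) = 2 × 0.07312 = 0.1462 mol
Same current for the same time ⇒ same n(e⁻) = 0.1462 mol in both cells.
Na⁺ + e⁻ → Na, so n(Na) = 0.1462 mol
m(Na) = 0.1462 × 22.99 = 3.36 g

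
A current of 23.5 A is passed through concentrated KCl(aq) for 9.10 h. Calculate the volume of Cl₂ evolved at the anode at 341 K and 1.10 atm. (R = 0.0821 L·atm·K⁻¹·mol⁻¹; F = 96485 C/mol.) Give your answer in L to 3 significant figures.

102 L

Charge passed = 23.5 × 32760 = 7.699×10^5 C
Moles of electrons = 7.699×10^5 / 96485 = 7.979 mol
2Cl⁻ → Cl₂ + 2e⁻, so n(Cl₂) = 7.979 / 2 = 3.990 mol
V = nRT/P = 3.990 × 0.0821 × 341 / 1.10 = 101.5 L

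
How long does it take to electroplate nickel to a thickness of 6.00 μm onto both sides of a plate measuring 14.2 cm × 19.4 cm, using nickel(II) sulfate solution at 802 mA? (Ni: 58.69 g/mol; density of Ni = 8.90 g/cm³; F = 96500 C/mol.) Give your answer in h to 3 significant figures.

3.35 h

Plated area = 2 × 14.2 × 19.4 = 551.0 cm²
Volume = 551.0 × 6.00×10⁻⁴ cm = 0.3306 cm³
m(Ni) = 0.3306 × 8.90 = 2.942 g
n(Ni) = 2.942 / 58.69 = 0.05013 mol; n(e⁻) = 2 × 0.05013 = 0.1003 mol
Q = 0.1003 × 96500 = 9679 C
t = 9679 / 0.802 = 12070 s = 3.35 h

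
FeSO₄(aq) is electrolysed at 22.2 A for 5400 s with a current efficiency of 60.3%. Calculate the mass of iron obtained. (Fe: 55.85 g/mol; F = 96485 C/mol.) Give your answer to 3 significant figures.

Q = 22.2 × 5400 = 1.199×10^5 C
n(e⁻) = 1.199×10^5 / 96485 = 1.243 mol
Fe²⁺ + 2e⁻ → Fe, so theoretical m(Fe) = 0.6215 × 55.85 = 34.71 g
Actual mass = 60.3% × 34.71 = 20.9 g

20.9 g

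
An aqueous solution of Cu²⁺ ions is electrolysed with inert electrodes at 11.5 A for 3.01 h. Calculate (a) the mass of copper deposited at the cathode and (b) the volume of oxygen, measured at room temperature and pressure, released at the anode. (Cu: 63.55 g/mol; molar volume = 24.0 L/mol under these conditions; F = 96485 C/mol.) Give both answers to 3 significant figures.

41.0 g Cu; 7.75 L O₂

Q = 11.5 × 10836 = 1.246×10^5 C; n(e⁻) = 1.246×10^5 / 96485 = 1.291 mol
Cathode: Cu²⁺ + 2e⁻ → Cu → n(Cu) = 1.291/2 = 0.6455 mol → 41.0 g
Anode: 2H₂O → O₂ + 4H⁺ + 4e⁻ → n(O₂) = 1.291/4 = 0.3228 mol → 7.75 L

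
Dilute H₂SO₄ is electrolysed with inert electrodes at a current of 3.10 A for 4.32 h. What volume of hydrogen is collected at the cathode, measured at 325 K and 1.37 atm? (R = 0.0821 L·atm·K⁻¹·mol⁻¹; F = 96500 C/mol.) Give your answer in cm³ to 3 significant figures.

Charge passed = 3.10 × 15552 = 48210 C
Moles of electrons = 48210 / 96500 = 0.4996 mol
2H⁺ + 2e⁻ → H₂, so n(H₂) = 0.4996 / 2 = 0.2498 mol
V = nRT/P = 0.2498 × 0.0821 × 325 / 1.37 = 4.865 L
= 4870 cm³

4870 cm³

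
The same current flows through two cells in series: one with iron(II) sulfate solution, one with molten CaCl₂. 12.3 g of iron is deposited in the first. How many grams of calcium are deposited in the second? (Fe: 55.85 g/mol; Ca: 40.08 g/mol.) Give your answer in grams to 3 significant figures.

8.83 g

n(Fe) = 12.3 / 55.85 = 0.2202 mol
Fe²⁺ + 2e⁻ → Fe, so n(e⁻) = 2 × 0.2202 = 0.4404 mol
Since the cells are in series, n(e⁻) in the Ca cell is also 0.4404 mol.
Ca²⁺ + 2e⁻ → Ca, so n(Ca) = 0.4404 / 2 = 0.2202 mol
m(Ca) = 0.2202 × 40.08 = 8.83 g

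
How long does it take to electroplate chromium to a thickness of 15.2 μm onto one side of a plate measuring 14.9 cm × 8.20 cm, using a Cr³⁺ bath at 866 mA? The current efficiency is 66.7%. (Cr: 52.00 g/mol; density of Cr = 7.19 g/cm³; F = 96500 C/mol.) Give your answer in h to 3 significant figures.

3.57 h

Plated area = 14.9 × 8.20 = 122.2 cm²
Volume = 122.2 × 15.2×10⁻⁴ cm = 0.1857 cm³
m(Cr) = 0.1857 × 7.19 = 1.335 g
n(Cr) = 1.335 / 52.00 = 0.02567 mol; n(e⁻) = 3 × 0.02567 = 0.07701 mol
Q = 0.07701 × 96500 / 0.667 = 11140 C
t = 11140 / 0.866 = 12860 s = 3.57 h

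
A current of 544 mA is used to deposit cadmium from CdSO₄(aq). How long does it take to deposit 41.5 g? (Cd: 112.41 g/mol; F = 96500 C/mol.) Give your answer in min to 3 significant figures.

2180 min

n(Cd) = 41.5 / 112.41 = 0.3692 mol
Cd²⁺ + 2e⁻ → Cd, so n(e⁻) = 2 × 0.3692 = 0.7384 mol
Q = 0.7384 × 96500 = 71260 C
t = Q / I = 71260 / 0.544 = 1.310×10^5 s = 2180 min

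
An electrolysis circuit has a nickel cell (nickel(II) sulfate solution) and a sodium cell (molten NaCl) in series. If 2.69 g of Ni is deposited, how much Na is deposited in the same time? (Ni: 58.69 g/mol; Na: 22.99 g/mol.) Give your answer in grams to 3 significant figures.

2.11 g

n(Ni) = 2.69 / 58.69 = 0.04583 mol
Ni²⁺ + 2e⁻ → Ni, so n(e⁻) = 2 × 0.04583 = 0.09166 mol
The cells are in series, so the same charge (and hence the same n(e⁻) = 0.09166 mol) passes through both.
Na⁺ + e⁻ → Na, so n(Na) = 0.09166 mol
m(Na) = 0.09166 × 22.99 = 2.11 g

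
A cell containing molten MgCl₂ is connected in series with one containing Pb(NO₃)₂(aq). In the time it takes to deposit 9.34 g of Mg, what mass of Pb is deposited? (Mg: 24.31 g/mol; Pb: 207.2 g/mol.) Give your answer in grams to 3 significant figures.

79.6 g

n(Mg) = 9.34 / 24.31 = 0.3842 mol
Mg²⁺ + 2e⁻ → Mg, so n(e⁻) = 2 × 0.3842 = 0.7684 mol
Same current for the same time ⇒ same n(e⁻) = 0.7684 mol in both cells.
Pb²⁺ + 2e⁻ → Pb, so n(Pb) = 0.7684 / 2 = 0.3842 mol
m(Pb) = 0.3842 × 207.2 = 79.6 g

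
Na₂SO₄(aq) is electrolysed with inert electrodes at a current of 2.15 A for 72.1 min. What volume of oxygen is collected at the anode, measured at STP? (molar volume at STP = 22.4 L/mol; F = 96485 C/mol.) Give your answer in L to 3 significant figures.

Q = 2.15 A × 4326 s = 9301 C
Moles of electrons = 9301 / 96485 = 0.09640 mol
2H₂O → O₂ + 4H⁺ + 4e⁻, so n(O₂) = 0.09640 / 4 = 0.02410 mol
V = 0.02410 × 22.4 = 0.5398 L

0.540 L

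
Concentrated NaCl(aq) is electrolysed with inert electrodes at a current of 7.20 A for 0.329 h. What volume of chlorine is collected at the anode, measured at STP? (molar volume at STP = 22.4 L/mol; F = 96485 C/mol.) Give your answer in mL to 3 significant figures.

Charge passed = 7.20 × 1184.4 = 8528 C
n(e⁻) = 8528 / 96485 = 0.08839 mol
2Cl⁻ → Cl₂ + 2e⁻, so n(Cl₂) = 0.08839 / 2 = 0.04420 mol
V = 0.04420 × 22.4 = 0.9901 L
= 990 mL

990 mL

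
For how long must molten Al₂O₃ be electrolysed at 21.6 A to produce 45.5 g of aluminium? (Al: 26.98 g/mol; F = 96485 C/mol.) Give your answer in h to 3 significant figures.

n(Al) = 45.5 / 26.98 = 1.686 mol
Al³⁺ + 3e⁻ → Al, so n(e⁻) = 3 × 1.686 = 5.058 mol
Q = 5.058 × 96485 = 4.880×10^5 C
t = Q / I = 4.880×10^5 / 21.6 = 22590 s = 6.28 h

6.28 h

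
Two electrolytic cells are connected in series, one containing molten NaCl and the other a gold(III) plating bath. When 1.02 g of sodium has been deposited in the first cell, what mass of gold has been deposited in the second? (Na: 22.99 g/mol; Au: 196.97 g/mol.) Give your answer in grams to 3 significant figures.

n(Na) = 1.02 / 22.99 = 0.04437 mol
Na⁺ + e⁻ → Na, so n(e⁻) = 0.04437 mol
The cells are in series, so the same charge (and hence the same n(e⁻) = 0.04437 mol) passes through both.
Au³⁺ + 3e⁻ → Au, so n(Au) = 0.04437 / 3 = 0.01479 mol
m(Au) = 0.01479 × 196.97 = 2.91 g

2.91 g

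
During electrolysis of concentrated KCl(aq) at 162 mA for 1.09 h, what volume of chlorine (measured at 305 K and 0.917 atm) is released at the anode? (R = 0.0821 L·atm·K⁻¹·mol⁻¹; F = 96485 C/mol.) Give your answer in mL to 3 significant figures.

Q = It = 0.162 × 3924 = 635.7 C
Moles of electrons = 635.7 / 96485 = 0.006589 mol
2Cl⁻ → Cl₂ + 2e⁻, so n(Cl₂) = 0.006589 / 2 = 0.003295 mol
V = nRT/P = 0.003295 × 0.0821 × 305 / 0.917 = 0.08998 L
= 90.0 mL

90.0 mL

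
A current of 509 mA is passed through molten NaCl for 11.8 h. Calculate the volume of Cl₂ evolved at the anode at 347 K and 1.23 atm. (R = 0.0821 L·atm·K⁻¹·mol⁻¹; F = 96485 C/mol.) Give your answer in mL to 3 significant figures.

2600 mL

Charge passed = 0.509 × 42480 = 21620 C
n(e⁻) = 21620 / 96485 = 0.2241 mol
2Cl⁻ → Cl₂ + 2e⁻, so n(Cl₂) = 0.2241 / 2 = 0.1121 mol
V = nRT/P = 0.1121 × 0.0821 × 347 / 1.23 = 2.596 L
= 2600 mL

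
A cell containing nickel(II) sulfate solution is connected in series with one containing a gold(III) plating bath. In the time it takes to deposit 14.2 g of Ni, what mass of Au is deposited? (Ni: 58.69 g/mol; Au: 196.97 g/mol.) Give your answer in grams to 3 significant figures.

31.8 g

n(Ni) = 14.2 / 58.69 = 0.2419 mol
Ni²⁺ + 2e⁻ → Ni, so n(e⁻) = 2 × 0.2419 = 0.4838 mol
The cells are in series, so the same charge (and hence the same n(e⁻) = 0.4838 mol) passes through both.
Au³⁺ + 3e⁻ → Au, so n(Au) = 0.4838 / 3 = 0.1613 mol
m(Au) = 0.1613 × 196.97 = 31.8 g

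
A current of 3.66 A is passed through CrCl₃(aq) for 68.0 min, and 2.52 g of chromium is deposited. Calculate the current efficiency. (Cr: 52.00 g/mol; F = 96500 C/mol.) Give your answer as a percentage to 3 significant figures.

94.0%

Q = 3.66 × 4080 = 14930 C
n(e⁻) = 14930 / 96500 = 0.1547 mol
Cr³⁺ + 3e⁻ → Cr, so theoretical n(Cr) = 0.05157 mol → 2.682 g
Efficiency = 2.52 / 2.682 = 0.9396 = 94.0%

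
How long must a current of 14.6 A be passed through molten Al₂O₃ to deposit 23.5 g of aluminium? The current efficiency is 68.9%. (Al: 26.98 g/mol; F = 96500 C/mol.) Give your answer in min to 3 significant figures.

n(Al) = 23.5 / 26.98 = 0.8710 mol
Al³⁺ + 3e⁻ → Al, so n(e⁻) = 3 × 0.8710 = 2.613 mol
Q = 2.613 × 96500 / 0.689 = 3.660×10^5 C
t = Q / I = 3.660×10^5 / 14.6 = 25070 s = 418 min

418 min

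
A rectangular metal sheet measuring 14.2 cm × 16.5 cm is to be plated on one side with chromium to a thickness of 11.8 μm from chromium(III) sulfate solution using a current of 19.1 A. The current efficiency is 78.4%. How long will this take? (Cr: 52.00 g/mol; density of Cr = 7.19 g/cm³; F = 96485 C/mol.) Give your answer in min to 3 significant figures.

Plated area = 14.2 × 16.5 = 234.3 cm²
Volume = 234.3 × 11.8×10⁻⁴ cm = 0.2765 cm³
m(Cr) = 0.2765 × 7.19 = 1.988 g
n(Cr) = 1.988 / 52.00 = 0.03823 mol; n(e⁻) = 3 × 0.03823 = 0.1147 mol
Q = 0.1147 × 96485 / 0.784 = 14120 C
t = 14120 / 19.1 = 739.3 s = 12.3 min

12.3 min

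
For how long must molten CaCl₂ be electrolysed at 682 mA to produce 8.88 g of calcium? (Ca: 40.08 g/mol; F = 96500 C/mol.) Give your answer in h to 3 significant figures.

17.4 h

n(Ca) = 8.88 / 40.08 = 0.2216 mol
Ca²⁺ + 2e⁻ → Ca, so n(e⁻) = 2 × 0.2216 = 0.4432 mol
Q = 0.4432 × 96500 = 42770 C
t = Q / I = 42770 / 0.682 = 62710 s = 17.4 h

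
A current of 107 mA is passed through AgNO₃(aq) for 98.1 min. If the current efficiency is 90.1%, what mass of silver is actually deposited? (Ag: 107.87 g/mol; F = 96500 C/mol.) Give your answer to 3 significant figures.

0.634 g

Q = 0.107 × 5886 = 629.8 C
n(e⁻) = 629.8 / 96500 = 0.006526 mol
Ag⁺ + e⁻ → Ag, so theoretical m(Ag) = 0.006526 × 107.87 = 0.7040 g
Actual mass = 90.1% × 0.7040 = 0.634 g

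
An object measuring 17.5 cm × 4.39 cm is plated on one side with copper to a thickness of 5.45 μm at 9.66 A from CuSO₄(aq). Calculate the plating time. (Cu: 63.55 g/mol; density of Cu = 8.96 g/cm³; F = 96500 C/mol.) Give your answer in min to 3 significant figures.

1.97 min

Plated area = 17.5 × 4.39 = 76.83 cm²
Volume = 76.83 × 5.45×10⁻⁴ cm = 0.04187 cm³
m(Cu) = 0.04187 × 8.96 = 0.3752 g
n(Cu) = 0.3752 / 63.55 = 0.005904 mol; n(e⁻) = 2 × 0.005904 = 0.01181 mol
Q = 0.01181 × 96500 = 1140 C
t = 1140 / 9.66 = 118.0 s = 1.97 min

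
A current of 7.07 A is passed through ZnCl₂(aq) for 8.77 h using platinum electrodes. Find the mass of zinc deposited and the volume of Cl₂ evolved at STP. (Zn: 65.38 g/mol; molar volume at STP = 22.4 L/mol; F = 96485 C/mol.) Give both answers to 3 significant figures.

Q = 7.07 × 31572 = 2.232×10^5 C; n(e⁻) = 2.232×10^5 / 96485 = 2.313 mol
Cathode: Zn²⁺ + 2e⁻ → Zn → n(Zn) = 2.313/2 = 1.157 mol → 75.6 g
Anode: 2Cl⁻ → Cl₂ + 2e⁻ → n(Cl₂) = 2.313/2 = 1.157 mol → 25.9 L

75.6 g Zn; 25.9 L Cl₂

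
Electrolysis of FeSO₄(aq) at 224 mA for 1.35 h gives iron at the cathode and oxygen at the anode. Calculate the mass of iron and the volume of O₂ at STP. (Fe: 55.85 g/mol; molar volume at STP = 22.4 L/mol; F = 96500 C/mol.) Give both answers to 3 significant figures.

0.315 g Fe; 0.0632 L O₂

Q = 0.224 × 4860 = 1089 C; n(e⁻) = 1089 / 96500 = 0.01128 mol
Cathode: Fe²⁺ + 2e⁻ → Fe → n(Fe) = 0.01128/2 = 0.005640 mol → 0.315 g
Anode: 2H₂O → O₂ + 4H⁺ + 4e⁻ → n(O₂) = 0.01128/4 = 0.002820 mol → 0.0632 L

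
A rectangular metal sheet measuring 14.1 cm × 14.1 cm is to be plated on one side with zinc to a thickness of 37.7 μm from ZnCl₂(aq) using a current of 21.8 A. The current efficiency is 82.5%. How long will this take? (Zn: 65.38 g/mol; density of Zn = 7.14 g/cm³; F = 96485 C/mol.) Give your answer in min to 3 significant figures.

14.6 min

Plated area = 14.1 × 14.1 = 198.8 cm²
Volume = 198.8 × 37.7×10⁻⁴ cm = 0.7495 cm³
m(Zn) = 0.7495 × 7.14 = 5.351 g
n(Zn) = 5.351 / 65.38 = 0.08184 mol; n(e⁻) = 2 × 0.08184 = 0.1637 mol
Q = 0.1637 × 96485 / 0.825 = 19140 C
t = 19140 / 21.8 = 878.0 s = 14.6 min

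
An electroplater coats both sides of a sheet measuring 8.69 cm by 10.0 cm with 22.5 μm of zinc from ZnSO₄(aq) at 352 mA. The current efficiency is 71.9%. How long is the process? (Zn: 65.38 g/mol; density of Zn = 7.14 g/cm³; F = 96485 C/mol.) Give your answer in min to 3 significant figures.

543 min

Plated area = 2 × 8.69 × 10.0 = 173.8 cm²
Volume = 173.8 × 22.5×10⁻⁴ cm = 0.3911 cm³
m(Zn) = 0.3911 × 7.14 = 2.792 g
n(Zn) = 2.792 / 65.38 = 0.04270 mol; n(e⁻) = 2 × 0.04270 = 0.08540 mol
Q = 0.08540 × 96485 / 0.719 = 11460 C
t = 11460 / 0.352 = 32560 s = 543 min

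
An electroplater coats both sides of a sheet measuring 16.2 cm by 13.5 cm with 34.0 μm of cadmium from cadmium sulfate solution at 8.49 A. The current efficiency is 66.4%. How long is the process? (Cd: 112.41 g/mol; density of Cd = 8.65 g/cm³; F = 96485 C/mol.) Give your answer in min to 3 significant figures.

Plated area = 2 × 16.2 × 13.5 = 437.4 cm²
Volume = 437.4 × 34.0×10⁻⁴ cm = 1.487 cm³
m(Cd) = 1.487 × 8.65 = 12.86 g
n(Cd) = 12.86 / 112.41 = 0.1144 mol; n(e⁻) = 2 × 0.1144 = 0.2288 mol
Q = 0.2288 × 96485 / 0.664 = 33250 C
t = 33250 / 8.49 = 3916 s = 65.3 min

65.3 min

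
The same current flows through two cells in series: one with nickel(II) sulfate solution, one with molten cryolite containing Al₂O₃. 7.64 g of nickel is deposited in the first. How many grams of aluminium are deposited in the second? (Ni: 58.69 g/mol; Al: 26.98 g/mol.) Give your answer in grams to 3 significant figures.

n(Ni) = 7.64 / 58.69 = 0.1302 mol
Ni²⁺ + 2e⁻ → Ni, so n(e⁻) = 2 × 0.1302 = 0.2604 mol
Same current for the same time ⇒ same n(e⁻) = 0.2604 mol in both cells.
Al³⁺ + 3e⁻ → Al, so n(Al) = 0.2604 / 3 = 0.08680 mol
m(Al) = 0.08680 × 26.98 = 2.34 g

2.34 g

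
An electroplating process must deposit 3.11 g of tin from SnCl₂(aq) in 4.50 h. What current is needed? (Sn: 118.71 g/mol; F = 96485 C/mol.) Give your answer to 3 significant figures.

0.312 A

n(Sn) = 3.11 / 118.71 = 0.02620 mol
Sn²⁺ + 2e⁻ → Sn, so n(e⁻) = 2 × 0.02620 = 0.05240 mol
Q = 0.05240 × 96485 = 5056 C
I = Q / t = 5056 / 16200 s = 0.312 A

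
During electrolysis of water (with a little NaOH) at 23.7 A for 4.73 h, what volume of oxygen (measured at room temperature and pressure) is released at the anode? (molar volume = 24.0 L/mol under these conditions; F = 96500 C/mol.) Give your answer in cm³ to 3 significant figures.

Q = 23.7 A × 17028 s = 4.036×10^5 C
Moles of electrons = 4.036×10^5 / 96500 = 4.182 mol
2H₂O → O₂ + 4H⁺ + 4e⁻, so n(O₂) = 4.182 / 4 = 1.046 mol
V = 1.046 × 24.0 = 25.10 L
= 25100 cm³

25100 cm³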